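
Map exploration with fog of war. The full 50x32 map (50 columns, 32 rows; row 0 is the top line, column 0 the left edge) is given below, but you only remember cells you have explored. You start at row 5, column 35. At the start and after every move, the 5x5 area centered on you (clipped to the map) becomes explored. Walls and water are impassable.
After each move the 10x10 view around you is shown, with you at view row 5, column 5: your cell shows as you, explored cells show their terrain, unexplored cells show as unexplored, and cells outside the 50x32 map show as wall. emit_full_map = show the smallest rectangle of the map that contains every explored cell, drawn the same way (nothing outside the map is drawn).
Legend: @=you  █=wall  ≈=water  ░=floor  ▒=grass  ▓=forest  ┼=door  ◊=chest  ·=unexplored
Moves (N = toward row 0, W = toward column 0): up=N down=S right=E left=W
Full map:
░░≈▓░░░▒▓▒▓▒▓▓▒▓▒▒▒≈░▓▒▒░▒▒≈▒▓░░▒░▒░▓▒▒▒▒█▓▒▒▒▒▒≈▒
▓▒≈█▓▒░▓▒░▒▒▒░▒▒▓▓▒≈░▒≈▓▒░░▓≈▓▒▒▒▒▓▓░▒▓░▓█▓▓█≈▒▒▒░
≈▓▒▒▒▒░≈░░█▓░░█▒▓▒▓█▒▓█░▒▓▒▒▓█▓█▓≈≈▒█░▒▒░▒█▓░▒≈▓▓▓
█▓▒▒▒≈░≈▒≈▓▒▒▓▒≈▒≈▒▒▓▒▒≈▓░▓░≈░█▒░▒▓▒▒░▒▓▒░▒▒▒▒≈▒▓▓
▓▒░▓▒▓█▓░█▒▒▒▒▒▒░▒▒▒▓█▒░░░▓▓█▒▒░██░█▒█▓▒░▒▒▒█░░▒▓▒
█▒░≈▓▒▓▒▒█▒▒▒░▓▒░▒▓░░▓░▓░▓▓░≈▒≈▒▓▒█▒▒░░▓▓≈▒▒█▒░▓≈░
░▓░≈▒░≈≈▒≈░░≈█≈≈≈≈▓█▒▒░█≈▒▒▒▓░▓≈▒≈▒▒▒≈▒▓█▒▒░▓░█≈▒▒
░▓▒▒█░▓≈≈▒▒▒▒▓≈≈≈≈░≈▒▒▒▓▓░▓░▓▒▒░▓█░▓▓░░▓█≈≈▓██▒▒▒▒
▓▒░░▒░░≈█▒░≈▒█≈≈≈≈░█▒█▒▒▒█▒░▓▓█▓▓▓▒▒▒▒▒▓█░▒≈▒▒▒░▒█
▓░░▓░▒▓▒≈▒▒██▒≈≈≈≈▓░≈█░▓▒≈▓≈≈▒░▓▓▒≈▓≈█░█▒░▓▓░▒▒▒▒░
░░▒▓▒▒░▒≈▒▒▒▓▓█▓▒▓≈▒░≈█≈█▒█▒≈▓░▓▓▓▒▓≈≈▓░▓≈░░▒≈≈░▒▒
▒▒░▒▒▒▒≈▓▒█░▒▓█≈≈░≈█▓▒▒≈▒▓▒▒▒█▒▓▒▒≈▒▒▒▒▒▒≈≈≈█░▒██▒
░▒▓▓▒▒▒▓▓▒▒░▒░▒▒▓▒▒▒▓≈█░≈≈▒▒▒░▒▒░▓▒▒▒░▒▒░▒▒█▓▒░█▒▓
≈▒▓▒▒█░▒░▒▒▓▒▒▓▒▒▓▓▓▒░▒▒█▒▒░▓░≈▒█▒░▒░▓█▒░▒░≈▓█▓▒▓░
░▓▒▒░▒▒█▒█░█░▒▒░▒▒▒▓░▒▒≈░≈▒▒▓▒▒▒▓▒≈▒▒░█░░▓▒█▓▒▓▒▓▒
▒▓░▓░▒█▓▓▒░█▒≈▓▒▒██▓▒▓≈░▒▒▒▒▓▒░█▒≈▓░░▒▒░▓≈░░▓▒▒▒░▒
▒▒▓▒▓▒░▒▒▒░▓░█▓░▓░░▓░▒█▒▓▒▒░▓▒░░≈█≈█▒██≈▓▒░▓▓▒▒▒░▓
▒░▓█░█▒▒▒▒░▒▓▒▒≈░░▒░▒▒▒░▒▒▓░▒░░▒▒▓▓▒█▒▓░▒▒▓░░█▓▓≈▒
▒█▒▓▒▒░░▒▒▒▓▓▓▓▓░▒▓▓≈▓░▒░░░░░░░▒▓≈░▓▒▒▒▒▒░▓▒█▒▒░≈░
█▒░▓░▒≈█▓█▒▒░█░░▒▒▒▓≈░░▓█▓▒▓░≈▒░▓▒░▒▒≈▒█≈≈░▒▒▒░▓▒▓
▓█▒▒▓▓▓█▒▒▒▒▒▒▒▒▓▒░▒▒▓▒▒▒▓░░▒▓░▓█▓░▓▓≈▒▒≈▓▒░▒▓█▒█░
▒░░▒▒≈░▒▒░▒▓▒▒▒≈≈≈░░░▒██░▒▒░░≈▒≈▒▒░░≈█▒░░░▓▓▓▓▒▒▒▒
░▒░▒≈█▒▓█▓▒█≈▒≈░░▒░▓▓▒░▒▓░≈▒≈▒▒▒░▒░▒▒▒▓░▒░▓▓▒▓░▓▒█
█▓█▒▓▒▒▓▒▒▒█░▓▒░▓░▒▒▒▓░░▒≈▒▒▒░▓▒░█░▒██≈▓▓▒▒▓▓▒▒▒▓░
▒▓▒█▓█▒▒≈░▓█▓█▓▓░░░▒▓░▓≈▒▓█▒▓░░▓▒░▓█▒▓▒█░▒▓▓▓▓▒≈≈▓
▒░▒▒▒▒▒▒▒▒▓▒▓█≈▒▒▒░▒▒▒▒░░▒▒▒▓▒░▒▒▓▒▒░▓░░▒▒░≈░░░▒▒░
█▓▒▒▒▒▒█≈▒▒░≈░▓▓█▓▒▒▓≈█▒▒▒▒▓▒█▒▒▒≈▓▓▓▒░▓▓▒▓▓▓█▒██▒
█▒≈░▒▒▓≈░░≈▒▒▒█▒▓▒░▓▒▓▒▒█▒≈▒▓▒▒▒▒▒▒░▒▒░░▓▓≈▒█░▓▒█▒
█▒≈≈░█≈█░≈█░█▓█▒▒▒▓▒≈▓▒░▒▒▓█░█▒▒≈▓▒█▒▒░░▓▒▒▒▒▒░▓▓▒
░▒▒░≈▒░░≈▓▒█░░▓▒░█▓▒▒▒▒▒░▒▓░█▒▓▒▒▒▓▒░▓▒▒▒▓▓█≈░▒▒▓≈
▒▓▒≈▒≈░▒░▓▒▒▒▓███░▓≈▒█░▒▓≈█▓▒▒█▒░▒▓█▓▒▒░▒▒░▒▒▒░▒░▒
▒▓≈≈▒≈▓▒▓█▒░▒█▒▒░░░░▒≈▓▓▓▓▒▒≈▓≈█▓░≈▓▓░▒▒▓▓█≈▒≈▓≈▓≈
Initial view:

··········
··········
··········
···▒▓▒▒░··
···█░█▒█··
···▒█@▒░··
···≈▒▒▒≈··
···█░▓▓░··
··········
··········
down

··········
··········
···▒▓▒▒░··
···█░█▒█··
···▒█▒▒░··
···≈▒@▒≈··
···█░▓▓░··
···▓▒▒▒▒··
··········
··········

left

··········
··········
····▒▓▒▒░·
···██░█▒█·
···▓▒█▒▒░·
···▒≈@▒▒≈·
···▓█░▓▓░·
···▓▓▒▒▒▒·
··········
··········

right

··········
··········
···▒▓▒▒░··
··██░█▒█··
··▓▒█▒▒░··
··▒≈▒@▒≈··
··▓█░▓▓░··
··▓▓▒▒▒▒··
··········
··········

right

··········
··········
··▒▓▒▒░···
·██░█▒█▓··
·▓▒█▒▒░░··
·▒≈▒▒@≈▒··
·▓█░▓▓░░··
·▓▓▒▒▒▒▒··
··········
··········

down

··········
··▒▓▒▒░···
·██░█▒█▓··
·▓▒█▒▒░░··
·▒≈▒▒▒≈▒··
·▓█░▓@░░··
·▓▓▒▒▒▒▒··
···≈▓≈█░··
··········
··········

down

··▒▓▒▒░···
·██░█▒█▓··
·▓▒█▒▒░░··
·▒≈▒▒▒≈▒··
·▓█░▓▓░░··
·▓▓▒▒@▒▒··
···≈▓≈█░··
···▒▓≈≈▓··
··········
··········

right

·▒▓▒▒░····
██░█▒█▓···
▓▒█▒▒░░···
▒≈▒▒▒≈▒▓··
▓█░▓▓░░▓··
▓▓▒▒▒@▒▓··
··≈▓≈█░█··
··▒▓≈≈▓░··
··········
··········

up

··········
·▒▓▒▒░····
██░█▒█▓···
▓▒█▒▒░░▓··
▒≈▒▒▒≈▒▓··
▓█░▓▓@░▓··
▓▓▒▒▒▒▒▓··
··≈▓≈█░█··
··▒▓≈≈▓░··
··········

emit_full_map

·▒▓▒▒░··
██░█▒█▓·
▓▒█▒▒░░▓
▒≈▒▒▒≈▒▓
▓█░▓▓@░▓
▓▓▒▒▒▒▒▓
··≈▓≈█░█
··▒▓≈≈▓░

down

·▒▓▒▒░····
██░█▒█▓···
▓▒█▒▒░░▓··
▒≈▒▒▒≈▒▓··
▓█░▓▓░░▓··
▓▓▒▒▒@▒▓··
··≈▓≈█░█··
··▒▓≈≈▓░··
··········
··········

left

··▒▓▒▒░···
·██░█▒█▓··
·▓▒█▒▒░░▓·
·▒≈▒▒▒≈▒▓·
·▓█░▓▓░░▓·
·▓▓▒▒@▒▒▓·
···≈▓≈█░█·
···▒▓≈≈▓░·
··········
··········

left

···▒▓▒▒░··
··██░█▒█▓·
··▓▒█▒▒░░▓
··▒≈▒▒▒≈▒▓
··▓█░▓▓░░▓
··▓▓▒@▒▒▒▓
···▒≈▓≈█░█
···▓▒▓≈≈▓░
··········
··········

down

··██░█▒█▓·
··▓▒█▒▒░░▓
··▒≈▒▒▒≈▒▓
··▓█░▓▓░░▓
··▓▓▒▒▒▒▒▓
···▒≈@≈█░█
···▓▒▓≈≈▓░
···▒≈▒▒▒··
··········
··········

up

···▒▓▒▒░··
··██░█▒█▓·
··▓▒█▒▒░░▓
··▒≈▒▒▒≈▒▓
··▓█░▓▓░░▓
··▓▓▒@▒▒▒▓
···▒≈▓≈█░█
···▓▒▓≈≈▓░
···▒≈▒▒▒··
··········

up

··········
···▒▓▒▒░··
··██░█▒█▓·
··▓▒█▒▒░░▓
··▒≈▒▒▒≈▒▓
··▓█░@▓░░▓
··▓▓▒▒▒▒▒▓
···▒≈▓≈█░█
···▓▒▓≈≈▓░
···▒≈▒▒▒··

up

··········
··········
···▒▓▒▒░··
··██░█▒█▓·
··▓▒█▒▒░░▓
··▒≈▒@▒≈▒▓
··▓█░▓▓░░▓
··▓▓▒▒▒▒▒▓
···▒≈▓≈█░█
···▓▒▓≈≈▓░

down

··········
···▒▓▒▒░··
··██░█▒█▓·
··▓▒█▒▒░░▓
··▒≈▒▒▒≈▒▓
··▓█░@▓░░▓
··▓▓▒▒▒▒▒▓
···▒≈▓≈█░█
···▓▒▓≈≈▓░
···▒≈▒▒▒··

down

···▒▓▒▒░··
··██░█▒█▓·
··▓▒█▒▒░░▓
··▒≈▒▒▒≈▒▓
··▓█░▓▓░░▓
··▓▓▒@▒▒▒▓
···▒≈▓≈█░█
···▓▒▓≈≈▓░
···▒≈▒▒▒··
··········


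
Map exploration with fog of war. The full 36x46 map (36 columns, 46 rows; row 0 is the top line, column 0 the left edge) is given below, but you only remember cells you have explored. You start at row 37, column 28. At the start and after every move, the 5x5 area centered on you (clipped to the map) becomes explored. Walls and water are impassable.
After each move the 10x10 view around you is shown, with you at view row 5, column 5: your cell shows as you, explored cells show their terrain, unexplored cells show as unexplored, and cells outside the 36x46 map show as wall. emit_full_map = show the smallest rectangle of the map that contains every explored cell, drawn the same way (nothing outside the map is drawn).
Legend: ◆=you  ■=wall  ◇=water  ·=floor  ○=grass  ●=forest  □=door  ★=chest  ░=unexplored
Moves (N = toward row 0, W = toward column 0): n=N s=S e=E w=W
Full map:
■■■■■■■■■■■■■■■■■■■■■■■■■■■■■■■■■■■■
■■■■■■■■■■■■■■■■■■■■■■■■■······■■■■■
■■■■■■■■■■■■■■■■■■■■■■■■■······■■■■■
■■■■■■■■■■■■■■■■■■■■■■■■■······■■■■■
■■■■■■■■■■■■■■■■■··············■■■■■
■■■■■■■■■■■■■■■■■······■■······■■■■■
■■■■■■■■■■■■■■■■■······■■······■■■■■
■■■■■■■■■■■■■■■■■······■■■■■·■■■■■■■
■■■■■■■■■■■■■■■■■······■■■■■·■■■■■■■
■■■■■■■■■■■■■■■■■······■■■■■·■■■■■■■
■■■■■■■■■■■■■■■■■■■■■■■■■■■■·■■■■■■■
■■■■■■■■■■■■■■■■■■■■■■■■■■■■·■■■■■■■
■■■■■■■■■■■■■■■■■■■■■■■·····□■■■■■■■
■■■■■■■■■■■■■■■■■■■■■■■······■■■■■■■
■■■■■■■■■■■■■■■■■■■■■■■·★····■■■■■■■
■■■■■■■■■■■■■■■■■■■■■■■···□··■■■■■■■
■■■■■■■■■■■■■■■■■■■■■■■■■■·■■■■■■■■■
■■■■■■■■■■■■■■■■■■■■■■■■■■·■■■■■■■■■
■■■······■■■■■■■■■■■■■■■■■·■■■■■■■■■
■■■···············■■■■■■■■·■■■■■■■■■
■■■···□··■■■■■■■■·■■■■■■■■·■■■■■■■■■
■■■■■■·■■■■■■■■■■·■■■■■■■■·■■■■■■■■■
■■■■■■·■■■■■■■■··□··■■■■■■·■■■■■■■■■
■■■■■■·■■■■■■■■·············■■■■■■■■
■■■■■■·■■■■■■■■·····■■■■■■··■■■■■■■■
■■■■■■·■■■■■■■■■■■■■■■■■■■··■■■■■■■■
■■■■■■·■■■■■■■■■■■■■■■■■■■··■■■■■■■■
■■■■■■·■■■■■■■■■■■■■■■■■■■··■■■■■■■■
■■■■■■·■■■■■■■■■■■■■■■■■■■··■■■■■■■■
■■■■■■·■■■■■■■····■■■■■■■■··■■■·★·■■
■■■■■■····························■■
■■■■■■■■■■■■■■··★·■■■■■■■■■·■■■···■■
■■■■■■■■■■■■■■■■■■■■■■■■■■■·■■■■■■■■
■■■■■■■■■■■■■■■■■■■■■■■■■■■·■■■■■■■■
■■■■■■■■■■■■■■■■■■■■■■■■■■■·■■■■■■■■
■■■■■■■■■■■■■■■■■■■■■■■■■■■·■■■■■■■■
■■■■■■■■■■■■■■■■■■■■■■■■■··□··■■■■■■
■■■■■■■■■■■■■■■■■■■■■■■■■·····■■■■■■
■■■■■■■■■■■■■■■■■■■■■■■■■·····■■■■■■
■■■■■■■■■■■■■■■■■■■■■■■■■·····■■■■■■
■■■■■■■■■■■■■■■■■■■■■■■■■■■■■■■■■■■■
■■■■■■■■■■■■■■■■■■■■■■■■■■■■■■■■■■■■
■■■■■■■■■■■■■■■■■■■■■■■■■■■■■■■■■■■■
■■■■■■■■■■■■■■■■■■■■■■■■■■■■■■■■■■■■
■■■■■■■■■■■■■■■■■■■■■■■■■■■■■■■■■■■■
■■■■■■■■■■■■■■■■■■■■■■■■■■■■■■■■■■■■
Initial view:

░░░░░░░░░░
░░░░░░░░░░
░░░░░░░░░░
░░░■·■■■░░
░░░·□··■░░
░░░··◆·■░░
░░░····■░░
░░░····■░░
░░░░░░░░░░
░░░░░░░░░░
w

░░░░░░░░░░
░░░░░░░░░░
░░░░░░░░░░
░░░■■·■■■░
░░░··□··■░
░░░··◆··■░
░░░·····■░
░░░·····■░
░░░░░░░░░░
░░░░░░░░░░

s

░░░░░░░░░░
░░░░░░░░░░
░░░■■·■■■░
░░░··□··■░
░░░·····■░
░░░··◆··■░
░░░·····■░
░░░■■■■■░░
░░░░░░░░░░
░░░░░░░░░░

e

░░░░░░░░░░
░░░░░░░░░░
░░■■·■■■░░
░░··□··■░░
░░·····■░░
░░···◆·■░░
░░·····■░░
░░■■■■■■░░
░░░░░░░░░░
░░░░░░░░░░

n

░░░░░░░░░░
░░░░░░░░░░
░░░░░░░░░░
░░■■·■■■░░
░░··□··■░░
░░···◆·■░░
░░·····■░░
░░·····■░░
░░■■■■■■░░
░░░░░░░░░░

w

░░░░░░░░░░
░░░░░░░░░░
░░░░░░░░░░
░░░■■·■■■░
░░░··□··■░
░░░··◆··■░
░░░·····■░
░░░·····■░
░░░■■■■■■░
░░░░░░░░░░

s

░░░░░░░░░░
░░░░░░░░░░
░░░■■·■■■░
░░░··□··■░
░░░·····■░
░░░··◆··■░
░░░·····■░
░░░■■■■■■░
░░░░░░░░░░
░░░░░░░░░░

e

░░░░░░░░░░
░░░░░░░░░░
░░■■·■■■░░
░░··□··■░░
░░·····■░░
░░···◆·■░░
░░·····■░░
░░■■■■■■░░
░░░░░░░░░░
░░░░░░░░░░

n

░░░░░░░░░░
░░░░░░░░░░
░░░░░░░░░░
░░■■·■■■░░
░░··□··■░░
░░···◆·■░░
░░·····■░░
░░·····■░░
░░■■■■■■░░
░░░░░░░░░░

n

░░░░░░░░░░
░░░░░░░░░░
░░░░░░░░░░
░░░■·■■■░░
░░■■·■■■░░
░░··□◆·■░░
░░·····■░░
░░·····■░░
░░·····■░░
░░■■■■■■░░

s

░░░░░░░░░░
░░░░░░░░░░
░░░■·■■■░░
░░■■·■■■░░
░░··□··■░░
░░···◆·■░░
░░·····■░░
░░·····■░░
░░■■■■■■░░
░░░░░░░░░░

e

░░░░░░░░░░
░░░░░░░░░░
░░■·■■■░░░
░■■·■■■■░░
░··□··■■░░
░····◆■■░░
░·····■■░░
░·····■■░░
░■■■■■■░░░
░░░░░░░░░░

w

░░░░░░░░░░
░░░░░░░░░░
░░░■·■■■░░
░░■■·■■■■░
░░··□··■■░
░░···◆·■■░
░░·····■■░
░░·····■■░
░░■■■■■■░░
░░░░░░░░░░

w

░░░░░░░░░░
░░░░░░░░░░
░░░░■·■■■░
░░░■■·■■■■
░░░··□··■■
░░░··◆··■■
░░░·····■■
░░░·····■■
░░░■■■■■■░
░░░░░░░░░░

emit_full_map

░■·■■■░
■■·■■■■
··□··■■
··◆··■■
·····■■
·····■■
■■■■■■░

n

░░░░░░░░░░
░░░░░░░░░░
░░░░░░░░░░
░░░■■·■■■░
░░░■■·■■■■
░░░··◆··■■
░░░·····■■
░░░·····■■
░░░·····■■
░░░■■■■■■░

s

░░░░░░░░░░
░░░░░░░░░░
░░░■■·■■■░
░░░■■·■■■■
░░░··□··■■
░░░··◆··■■
░░░·····■■
░░░·····■■
░░░■■■■■■░
░░░░░░░░░░

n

░░░░░░░░░░
░░░░░░░░░░
░░░░░░░░░░
░░░■■·■■■░
░░░■■·■■■■
░░░··◆··■■
░░░·····■■
░░░·····■■
░░░·····■■
░░░■■■■■■░

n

░░░░░░░░░░
░░░░░░░░░░
░░░░░░░░░░
░░░■■·■■░░
░░░■■·■■■░
░░░■■◆■■■■
░░░··□··■■
░░░·····■■
░░░·····■■
░░░·····■■

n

░░░░░░░░░░
░░░░░░░░░░
░░░░░░░░░░
░░░■■·■■░░
░░░■■·■■░░
░░░■■◆■■■░
░░░■■·■■■■
░░░··□··■■
░░░·····■■
░░░·····■■

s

░░░░░░░░░░
░░░░░░░░░░
░░░■■·■■░░
░░░■■·■■░░
░░░■■·■■■░
░░░■■◆■■■■
░░░··□··■■
░░░·····■■
░░░·····■■
░░░·····■■

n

░░░░░░░░░░
░░░░░░░░░░
░░░░░░░░░░
░░░■■·■■░░
░░░■■·■■░░
░░░■■◆■■■░
░░░■■·■■■■
░░░··□··■■
░░░·····■■
░░░·····■■

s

░░░░░░░░░░
░░░░░░░░░░
░░░■■·■■░░
░░░■■·■■░░
░░░■■·■■■░
░░░■■◆■■■■
░░░··□··■■
░░░·····■■
░░░·····■■
░░░·····■■


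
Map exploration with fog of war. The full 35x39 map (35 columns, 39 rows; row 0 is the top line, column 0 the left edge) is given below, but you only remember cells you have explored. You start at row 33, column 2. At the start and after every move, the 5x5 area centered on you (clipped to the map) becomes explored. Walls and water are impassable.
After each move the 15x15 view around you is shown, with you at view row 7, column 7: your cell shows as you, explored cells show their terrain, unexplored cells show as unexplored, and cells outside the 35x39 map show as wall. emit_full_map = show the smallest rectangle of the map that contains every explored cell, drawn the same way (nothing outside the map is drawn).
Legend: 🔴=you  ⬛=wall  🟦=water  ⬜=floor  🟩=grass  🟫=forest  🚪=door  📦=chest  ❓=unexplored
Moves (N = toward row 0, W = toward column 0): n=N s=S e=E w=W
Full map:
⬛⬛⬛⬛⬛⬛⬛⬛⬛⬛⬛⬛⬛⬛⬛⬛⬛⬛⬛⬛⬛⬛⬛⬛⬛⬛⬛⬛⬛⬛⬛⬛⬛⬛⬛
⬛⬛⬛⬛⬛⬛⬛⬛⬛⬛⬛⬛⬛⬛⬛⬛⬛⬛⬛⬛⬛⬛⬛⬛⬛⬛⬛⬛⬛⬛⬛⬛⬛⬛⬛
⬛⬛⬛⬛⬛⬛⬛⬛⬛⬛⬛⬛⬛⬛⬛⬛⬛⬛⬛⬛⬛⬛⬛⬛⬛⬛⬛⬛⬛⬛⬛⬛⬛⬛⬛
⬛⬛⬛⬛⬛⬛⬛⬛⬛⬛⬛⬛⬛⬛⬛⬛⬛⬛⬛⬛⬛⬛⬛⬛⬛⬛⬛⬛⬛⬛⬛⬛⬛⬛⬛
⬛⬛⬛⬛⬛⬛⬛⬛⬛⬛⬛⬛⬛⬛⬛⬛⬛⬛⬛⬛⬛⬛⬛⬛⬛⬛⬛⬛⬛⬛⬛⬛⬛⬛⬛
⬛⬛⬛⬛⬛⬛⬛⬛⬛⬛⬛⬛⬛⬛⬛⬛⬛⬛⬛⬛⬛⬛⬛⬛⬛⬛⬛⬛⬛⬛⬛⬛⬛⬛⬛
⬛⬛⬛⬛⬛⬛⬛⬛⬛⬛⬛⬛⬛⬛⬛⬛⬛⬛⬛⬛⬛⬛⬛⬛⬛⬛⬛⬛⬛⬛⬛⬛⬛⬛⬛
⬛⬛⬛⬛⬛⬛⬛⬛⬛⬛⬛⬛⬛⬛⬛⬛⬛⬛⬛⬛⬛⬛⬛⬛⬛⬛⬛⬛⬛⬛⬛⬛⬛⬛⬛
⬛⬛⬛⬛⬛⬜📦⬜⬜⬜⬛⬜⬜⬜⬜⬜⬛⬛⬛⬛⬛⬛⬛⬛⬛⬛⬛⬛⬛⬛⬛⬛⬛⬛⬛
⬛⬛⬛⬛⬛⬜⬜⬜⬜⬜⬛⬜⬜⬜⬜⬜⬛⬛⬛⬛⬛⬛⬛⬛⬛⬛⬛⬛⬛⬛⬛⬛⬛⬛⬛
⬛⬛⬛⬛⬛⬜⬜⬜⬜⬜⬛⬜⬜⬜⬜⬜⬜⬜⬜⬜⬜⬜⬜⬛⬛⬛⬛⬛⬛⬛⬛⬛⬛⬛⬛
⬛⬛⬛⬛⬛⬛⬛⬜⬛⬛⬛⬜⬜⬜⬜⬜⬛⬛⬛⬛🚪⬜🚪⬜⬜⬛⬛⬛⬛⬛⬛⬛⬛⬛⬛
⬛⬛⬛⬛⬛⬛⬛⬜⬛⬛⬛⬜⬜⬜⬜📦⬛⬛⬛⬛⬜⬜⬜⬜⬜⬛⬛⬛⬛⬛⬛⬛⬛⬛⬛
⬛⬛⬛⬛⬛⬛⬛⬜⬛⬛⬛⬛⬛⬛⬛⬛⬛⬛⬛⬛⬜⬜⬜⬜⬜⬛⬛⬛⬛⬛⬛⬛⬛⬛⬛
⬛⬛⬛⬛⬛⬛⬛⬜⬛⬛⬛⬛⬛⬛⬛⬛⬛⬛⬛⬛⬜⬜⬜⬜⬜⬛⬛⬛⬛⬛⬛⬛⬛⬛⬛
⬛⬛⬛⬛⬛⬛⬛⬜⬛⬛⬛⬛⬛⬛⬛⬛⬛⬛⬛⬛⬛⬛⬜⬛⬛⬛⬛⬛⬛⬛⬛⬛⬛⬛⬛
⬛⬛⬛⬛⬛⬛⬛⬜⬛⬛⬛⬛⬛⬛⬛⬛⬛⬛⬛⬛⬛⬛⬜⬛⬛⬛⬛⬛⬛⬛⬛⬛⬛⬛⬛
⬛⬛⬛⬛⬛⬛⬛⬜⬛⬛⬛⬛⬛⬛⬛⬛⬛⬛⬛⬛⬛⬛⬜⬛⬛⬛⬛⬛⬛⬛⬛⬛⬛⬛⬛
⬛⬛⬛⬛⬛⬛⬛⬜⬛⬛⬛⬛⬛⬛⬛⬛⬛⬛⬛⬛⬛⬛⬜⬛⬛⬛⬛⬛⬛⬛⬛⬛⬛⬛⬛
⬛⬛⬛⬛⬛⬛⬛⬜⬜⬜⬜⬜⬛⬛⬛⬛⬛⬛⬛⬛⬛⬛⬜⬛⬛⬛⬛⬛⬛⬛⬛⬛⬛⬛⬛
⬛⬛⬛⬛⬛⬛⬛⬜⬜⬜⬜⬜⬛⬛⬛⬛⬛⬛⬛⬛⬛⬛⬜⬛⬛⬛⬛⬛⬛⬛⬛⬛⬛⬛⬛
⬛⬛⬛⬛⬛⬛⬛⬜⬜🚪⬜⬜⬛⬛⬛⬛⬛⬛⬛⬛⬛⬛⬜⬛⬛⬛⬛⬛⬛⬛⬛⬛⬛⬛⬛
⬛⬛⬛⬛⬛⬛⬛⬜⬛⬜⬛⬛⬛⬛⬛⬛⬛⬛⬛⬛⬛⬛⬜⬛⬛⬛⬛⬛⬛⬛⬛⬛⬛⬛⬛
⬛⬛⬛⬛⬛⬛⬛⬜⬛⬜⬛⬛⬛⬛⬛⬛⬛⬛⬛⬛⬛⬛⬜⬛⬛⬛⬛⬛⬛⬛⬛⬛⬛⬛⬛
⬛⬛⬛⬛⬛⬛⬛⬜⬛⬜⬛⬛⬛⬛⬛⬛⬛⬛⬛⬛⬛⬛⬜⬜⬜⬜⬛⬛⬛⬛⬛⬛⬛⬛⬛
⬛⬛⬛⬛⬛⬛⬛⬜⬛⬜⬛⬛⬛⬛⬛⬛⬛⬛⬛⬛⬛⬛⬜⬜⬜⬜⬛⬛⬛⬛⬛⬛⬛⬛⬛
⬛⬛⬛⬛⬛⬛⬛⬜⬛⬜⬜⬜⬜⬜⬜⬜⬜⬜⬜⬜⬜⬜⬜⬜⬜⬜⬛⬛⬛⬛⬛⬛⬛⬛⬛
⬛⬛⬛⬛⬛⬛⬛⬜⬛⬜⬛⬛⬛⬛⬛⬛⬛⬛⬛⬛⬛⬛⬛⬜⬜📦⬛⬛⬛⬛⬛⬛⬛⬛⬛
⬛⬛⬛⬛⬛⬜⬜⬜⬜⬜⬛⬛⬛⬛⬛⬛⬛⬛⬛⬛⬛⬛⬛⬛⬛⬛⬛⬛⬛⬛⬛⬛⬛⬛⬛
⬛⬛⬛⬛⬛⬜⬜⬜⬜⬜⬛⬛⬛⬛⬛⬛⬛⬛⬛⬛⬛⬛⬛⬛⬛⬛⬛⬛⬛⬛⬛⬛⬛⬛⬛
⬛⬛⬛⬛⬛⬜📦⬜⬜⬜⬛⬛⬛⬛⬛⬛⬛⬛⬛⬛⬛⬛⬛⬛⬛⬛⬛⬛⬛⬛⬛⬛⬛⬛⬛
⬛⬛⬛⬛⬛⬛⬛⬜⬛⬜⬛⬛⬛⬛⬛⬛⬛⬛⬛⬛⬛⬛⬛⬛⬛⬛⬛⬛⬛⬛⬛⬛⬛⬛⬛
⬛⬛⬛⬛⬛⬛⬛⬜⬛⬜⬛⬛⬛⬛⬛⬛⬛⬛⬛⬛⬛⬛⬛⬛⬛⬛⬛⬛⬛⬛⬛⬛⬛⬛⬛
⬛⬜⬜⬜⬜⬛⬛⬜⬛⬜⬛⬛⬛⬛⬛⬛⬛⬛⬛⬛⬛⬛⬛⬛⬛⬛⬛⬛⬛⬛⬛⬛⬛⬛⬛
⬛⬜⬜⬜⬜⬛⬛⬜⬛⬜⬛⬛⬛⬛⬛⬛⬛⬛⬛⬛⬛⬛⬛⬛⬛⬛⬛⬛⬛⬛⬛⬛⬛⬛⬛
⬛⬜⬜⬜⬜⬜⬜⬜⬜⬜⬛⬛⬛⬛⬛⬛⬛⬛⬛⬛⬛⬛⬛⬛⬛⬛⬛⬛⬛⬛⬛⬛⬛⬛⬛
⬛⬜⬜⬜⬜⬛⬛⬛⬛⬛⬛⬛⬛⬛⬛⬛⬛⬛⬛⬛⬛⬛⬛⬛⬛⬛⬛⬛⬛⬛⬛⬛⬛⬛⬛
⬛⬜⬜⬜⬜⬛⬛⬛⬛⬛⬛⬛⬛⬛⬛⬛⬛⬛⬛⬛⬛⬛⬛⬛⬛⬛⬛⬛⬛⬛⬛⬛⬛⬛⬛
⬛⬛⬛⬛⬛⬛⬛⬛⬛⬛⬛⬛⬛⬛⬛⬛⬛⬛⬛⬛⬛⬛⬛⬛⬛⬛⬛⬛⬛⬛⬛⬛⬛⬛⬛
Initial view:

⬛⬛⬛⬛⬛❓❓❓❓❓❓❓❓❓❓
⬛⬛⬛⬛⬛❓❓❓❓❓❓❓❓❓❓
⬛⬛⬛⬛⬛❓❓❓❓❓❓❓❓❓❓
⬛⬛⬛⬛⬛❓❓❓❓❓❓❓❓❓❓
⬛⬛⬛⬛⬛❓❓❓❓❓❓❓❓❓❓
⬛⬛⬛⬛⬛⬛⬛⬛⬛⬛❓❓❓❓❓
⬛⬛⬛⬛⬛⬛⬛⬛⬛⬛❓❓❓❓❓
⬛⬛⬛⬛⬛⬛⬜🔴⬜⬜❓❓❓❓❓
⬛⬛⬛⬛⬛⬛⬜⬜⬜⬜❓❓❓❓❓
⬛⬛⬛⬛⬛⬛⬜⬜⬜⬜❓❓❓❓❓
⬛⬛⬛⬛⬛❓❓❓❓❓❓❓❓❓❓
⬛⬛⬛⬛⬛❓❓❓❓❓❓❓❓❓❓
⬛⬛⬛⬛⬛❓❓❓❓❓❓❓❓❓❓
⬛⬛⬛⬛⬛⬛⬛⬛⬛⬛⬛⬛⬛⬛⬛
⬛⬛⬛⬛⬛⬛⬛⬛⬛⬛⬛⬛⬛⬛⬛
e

⬛⬛⬛⬛❓❓❓❓❓❓❓❓❓❓❓
⬛⬛⬛⬛❓❓❓❓❓❓❓❓❓❓❓
⬛⬛⬛⬛❓❓❓❓❓❓❓❓❓❓❓
⬛⬛⬛⬛❓❓❓❓❓❓❓❓❓❓❓
⬛⬛⬛⬛❓❓❓❓❓❓❓❓❓❓❓
⬛⬛⬛⬛⬛⬛⬛⬛⬛⬛❓❓❓❓❓
⬛⬛⬛⬛⬛⬛⬛⬛⬛⬛❓❓❓❓❓
⬛⬛⬛⬛⬛⬜⬜🔴⬜⬛❓❓❓❓❓
⬛⬛⬛⬛⬛⬜⬜⬜⬜⬛❓❓❓❓❓
⬛⬛⬛⬛⬛⬜⬜⬜⬜⬜❓❓❓❓❓
⬛⬛⬛⬛❓❓❓❓❓❓❓❓❓❓❓
⬛⬛⬛⬛❓❓❓❓❓❓❓❓❓❓❓
⬛⬛⬛⬛❓❓❓❓❓❓❓❓❓❓❓
⬛⬛⬛⬛⬛⬛⬛⬛⬛⬛⬛⬛⬛⬛⬛
⬛⬛⬛⬛⬛⬛⬛⬛⬛⬛⬛⬛⬛⬛⬛

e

⬛⬛⬛❓❓❓❓❓❓❓❓❓❓❓❓
⬛⬛⬛❓❓❓❓❓❓❓❓❓❓❓❓
⬛⬛⬛❓❓❓❓❓❓❓❓❓❓❓❓
⬛⬛⬛❓❓❓❓❓❓❓❓❓❓❓❓
⬛⬛⬛❓❓❓❓❓❓❓❓❓❓❓❓
⬛⬛⬛⬛⬛⬛⬛⬛⬛⬛❓❓❓❓❓
⬛⬛⬛⬛⬛⬛⬛⬛⬛⬛❓❓❓❓❓
⬛⬛⬛⬛⬜⬜⬜🔴⬛⬛❓❓❓❓❓
⬛⬛⬛⬛⬜⬜⬜⬜⬛⬛❓❓❓❓❓
⬛⬛⬛⬛⬜⬜⬜⬜⬜⬜❓❓❓❓❓
⬛⬛⬛❓❓❓❓❓❓❓❓❓❓❓❓
⬛⬛⬛❓❓❓❓❓❓❓❓❓❓❓❓
⬛⬛⬛❓❓❓❓❓❓❓❓❓❓❓❓
⬛⬛⬛⬛⬛⬛⬛⬛⬛⬛⬛⬛⬛⬛⬛
⬛⬛⬛⬛⬛⬛⬛⬛⬛⬛⬛⬛⬛⬛⬛

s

⬛⬛⬛❓❓❓❓❓❓❓❓❓❓❓❓
⬛⬛⬛❓❓❓❓❓❓❓❓❓❓❓❓
⬛⬛⬛❓❓❓❓❓❓❓❓❓❓❓❓
⬛⬛⬛❓❓❓❓❓❓❓❓❓❓❓❓
⬛⬛⬛⬛⬛⬛⬛⬛⬛⬛❓❓❓❓❓
⬛⬛⬛⬛⬛⬛⬛⬛⬛⬛❓❓❓❓❓
⬛⬛⬛⬛⬜⬜⬜⬜⬛⬛❓❓❓❓❓
⬛⬛⬛⬛⬜⬜⬜🔴⬛⬛❓❓❓❓❓
⬛⬛⬛⬛⬜⬜⬜⬜⬜⬜❓❓❓❓❓
⬛⬛⬛❓❓⬜⬜⬜⬛⬛❓❓❓❓❓
⬛⬛⬛❓❓❓❓❓❓❓❓❓❓❓❓
⬛⬛⬛❓❓❓❓❓❓❓❓❓❓❓❓
⬛⬛⬛⬛⬛⬛⬛⬛⬛⬛⬛⬛⬛⬛⬛
⬛⬛⬛⬛⬛⬛⬛⬛⬛⬛⬛⬛⬛⬛⬛
⬛⬛⬛⬛⬛⬛⬛⬛⬛⬛⬛⬛⬛⬛⬛

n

⬛⬛⬛❓❓❓❓❓❓❓❓❓❓❓❓
⬛⬛⬛❓❓❓❓❓❓❓❓❓❓❓❓
⬛⬛⬛❓❓❓❓❓❓❓❓❓❓❓❓
⬛⬛⬛❓❓❓❓❓❓❓❓❓❓❓❓
⬛⬛⬛❓❓❓❓❓❓❓❓❓❓❓❓
⬛⬛⬛⬛⬛⬛⬛⬛⬛⬛❓❓❓❓❓
⬛⬛⬛⬛⬛⬛⬛⬛⬛⬛❓❓❓❓❓
⬛⬛⬛⬛⬜⬜⬜🔴⬛⬛❓❓❓❓❓
⬛⬛⬛⬛⬜⬜⬜⬜⬛⬛❓❓❓❓❓
⬛⬛⬛⬛⬜⬜⬜⬜⬜⬜❓❓❓❓❓
⬛⬛⬛❓❓⬜⬜⬜⬛⬛❓❓❓❓❓
⬛⬛⬛❓❓❓❓❓❓❓❓❓❓❓❓
⬛⬛⬛❓❓❓❓❓❓❓❓❓❓❓❓
⬛⬛⬛⬛⬛⬛⬛⬛⬛⬛⬛⬛⬛⬛⬛
⬛⬛⬛⬛⬛⬛⬛⬛⬛⬛⬛⬛⬛⬛⬛

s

⬛⬛⬛❓❓❓❓❓❓❓❓❓❓❓❓
⬛⬛⬛❓❓❓❓❓❓❓❓❓❓❓❓
⬛⬛⬛❓❓❓❓❓❓❓❓❓❓❓❓
⬛⬛⬛❓❓❓❓❓❓❓❓❓❓❓❓
⬛⬛⬛⬛⬛⬛⬛⬛⬛⬛❓❓❓❓❓
⬛⬛⬛⬛⬛⬛⬛⬛⬛⬛❓❓❓❓❓
⬛⬛⬛⬛⬜⬜⬜⬜⬛⬛❓❓❓❓❓
⬛⬛⬛⬛⬜⬜⬜🔴⬛⬛❓❓❓❓❓
⬛⬛⬛⬛⬜⬜⬜⬜⬜⬜❓❓❓❓❓
⬛⬛⬛❓❓⬜⬜⬜⬛⬛❓❓❓❓❓
⬛⬛⬛❓❓❓❓❓❓❓❓❓❓❓❓
⬛⬛⬛❓❓❓❓❓❓❓❓❓❓❓❓
⬛⬛⬛⬛⬛⬛⬛⬛⬛⬛⬛⬛⬛⬛⬛
⬛⬛⬛⬛⬛⬛⬛⬛⬛⬛⬛⬛⬛⬛⬛
⬛⬛⬛⬛⬛⬛⬛⬛⬛⬛⬛⬛⬛⬛⬛

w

⬛⬛⬛⬛❓❓❓❓❓❓❓❓❓❓❓
⬛⬛⬛⬛❓❓❓❓❓❓❓❓❓❓❓
⬛⬛⬛⬛❓❓❓❓❓❓❓❓❓❓❓
⬛⬛⬛⬛❓❓❓❓❓❓❓❓❓❓❓
⬛⬛⬛⬛⬛⬛⬛⬛⬛⬛⬛❓❓❓❓
⬛⬛⬛⬛⬛⬛⬛⬛⬛⬛⬛❓❓❓❓
⬛⬛⬛⬛⬛⬜⬜⬜⬜⬛⬛❓❓❓❓
⬛⬛⬛⬛⬛⬜⬜🔴⬜⬛⬛❓❓❓❓
⬛⬛⬛⬛⬛⬜⬜⬜⬜⬜⬜❓❓❓❓
⬛⬛⬛⬛❓⬜⬜⬜⬜⬛⬛❓❓❓❓
⬛⬛⬛⬛❓❓❓❓❓❓❓❓❓❓❓
⬛⬛⬛⬛❓❓❓❓❓❓❓❓❓❓❓
⬛⬛⬛⬛⬛⬛⬛⬛⬛⬛⬛⬛⬛⬛⬛
⬛⬛⬛⬛⬛⬛⬛⬛⬛⬛⬛⬛⬛⬛⬛
⬛⬛⬛⬛⬛⬛⬛⬛⬛⬛⬛⬛⬛⬛⬛

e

⬛⬛⬛❓❓❓❓❓❓❓❓❓❓❓❓
⬛⬛⬛❓❓❓❓❓❓❓❓❓❓❓❓
⬛⬛⬛❓❓❓❓❓❓❓❓❓❓❓❓
⬛⬛⬛❓❓❓❓❓❓❓❓❓❓❓❓
⬛⬛⬛⬛⬛⬛⬛⬛⬛⬛❓❓❓❓❓
⬛⬛⬛⬛⬛⬛⬛⬛⬛⬛❓❓❓❓❓
⬛⬛⬛⬛⬜⬜⬜⬜⬛⬛❓❓❓❓❓
⬛⬛⬛⬛⬜⬜⬜🔴⬛⬛❓❓❓❓❓
⬛⬛⬛⬛⬜⬜⬜⬜⬜⬜❓❓❓❓❓
⬛⬛⬛❓⬜⬜⬜⬜⬛⬛❓❓❓❓❓
⬛⬛⬛❓❓❓❓❓❓❓❓❓❓❓❓
⬛⬛⬛❓❓❓❓❓❓❓❓❓❓❓❓
⬛⬛⬛⬛⬛⬛⬛⬛⬛⬛⬛⬛⬛⬛⬛
⬛⬛⬛⬛⬛⬛⬛⬛⬛⬛⬛⬛⬛⬛⬛
⬛⬛⬛⬛⬛⬛⬛⬛⬛⬛⬛⬛⬛⬛⬛

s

⬛⬛⬛❓❓❓❓❓❓❓❓❓❓❓❓
⬛⬛⬛❓❓❓❓❓❓❓❓❓❓❓❓
⬛⬛⬛❓❓❓❓❓❓❓❓❓❓❓❓
⬛⬛⬛⬛⬛⬛⬛⬛⬛⬛❓❓❓❓❓
⬛⬛⬛⬛⬛⬛⬛⬛⬛⬛❓❓❓❓❓
⬛⬛⬛⬛⬜⬜⬜⬜⬛⬛❓❓❓❓❓
⬛⬛⬛⬛⬜⬜⬜⬜⬛⬛❓❓❓❓❓
⬛⬛⬛⬛⬜⬜⬜🔴⬜⬜❓❓❓❓❓
⬛⬛⬛❓⬜⬜⬜⬜⬛⬛❓❓❓❓❓
⬛⬛⬛❓❓⬜⬜⬜⬛⬛❓❓❓❓❓
⬛⬛⬛❓❓❓❓❓❓❓❓❓❓❓❓
⬛⬛⬛⬛⬛⬛⬛⬛⬛⬛⬛⬛⬛⬛⬛
⬛⬛⬛⬛⬛⬛⬛⬛⬛⬛⬛⬛⬛⬛⬛
⬛⬛⬛⬛⬛⬛⬛⬛⬛⬛⬛⬛⬛⬛⬛
⬛⬛⬛⬛⬛⬛⬛⬛⬛⬛⬛⬛⬛⬛⬛

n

⬛⬛⬛❓❓❓❓❓❓❓❓❓❓❓❓
⬛⬛⬛❓❓❓❓❓❓❓❓❓❓❓❓
⬛⬛⬛❓❓❓❓❓❓❓❓❓❓❓❓
⬛⬛⬛❓❓❓❓❓❓❓❓❓❓❓❓
⬛⬛⬛⬛⬛⬛⬛⬛⬛⬛❓❓❓❓❓
⬛⬛⬛⬛⬛⬛⬛⬛⬛⬛❓❓❓❓❓
⬛⬛⬛⬛⬜⬜⬜⬜⬛⬛❓❓❓❓❓
⬛⬛⬛⬛⬜⬜⬜🔴⬛⬛❓❓❓❓❓
⬛⬛⬛⬛⬜⬜⬜⬜⬜⬜❓❓❓❓❓
⬛⬛⬛❓⬜⬜⬜⬜⬛⬛❓❓❓❓❓
⬛⬛⬛❓❓⬜⬜⬜⬛⬛❓❓❓❓❓
⬛⬛⬛❓❓❓❓❓❓❓❓❓❓❓❓
⬛⬛⬛⬛⬛⬛⬛⬛⬛⬛⬛⬛⬛⬛⬛
⬛⬛⬛⬛⬛⬛⬛⬛⬛⬛⬛⬛⬛⬛⬛
⬛⬛⬛⬛⬛⬛⬛⬛⬛⬛⬛⬛⬛⬛⬛

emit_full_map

⬛⬛⬛⬛⬛⬛⬛
⬛⬛⬛⬛⬛⬛⬛
⬛⬜⬜⬜⬜⬛⬛
⬛⬜⬜⬜🔴⬛⬛
⬛⬜⬜⬜⬜⬜⬜
❓⬜⬜⬜⬜⬛⬛
❓❓⬜⬜⬜⬛⬛

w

⬛⬛⬛⬛❓❓❓❓❓❓❓❓❓❓❓
⬛⬛⬛⬛❓❓❓❓❓❓❓❓❓❓❓
⬛⬛⬛⬛❓❓❓❓❓❓❓❓❓❓❓
⬛⬛⬛⬛❓❓❓❓❓❓❓❓❓❓❓
⬛⬛⬛⬛⬛⬛⬛⬛⬛⬛⬛❓❓❓❓
⬛⬛⬛⬛⬛⬛⬛⬛⬛⬛⬛❓❓❓❓
⬛⬛⬛⬛⬛⬜⬜⬜⬜⬛⬛❓❓❓❓
⬛⬛⬛⬛⬛⬜⬜🔴⬜⬛⬛❓❓❓❓
⬛⬛⬛⬛⬛⬜⬜⬜⬜⬜⬜❓❓❓❓
⬛⬛⬛⬛❓⬜⬜⬜⬜⬛⬛❓❓❓❓
⬛⬛⬛⬛❓❓⬜⬜⬜⬛⬛❓❓❓❓
⬛⬛⬛⬛❓❓❓❓❓❓❓❓❓❓❓
⬛⬛⬛⬛⬛⬛⬛⬛⬛⬛⬛⬛⬛⬛⬛
⬛⬛⬛⬛⬛⬛⬛⬛⬛⬛⬛⬛⬛⬛⬛
⬛⬛⬛⬛⬛⬛⬛⬛⬛⬛⬛⬛⬛⬛⬛

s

⬛⬛⬛⬛❓❓❓❓❓❓❓❓❓❓❓
⬛⬛⬛⬛❓❓❓❓❓❓❓❓❓❓❓
⬛⬛⬛⬛❓❓❓❓❓❓❓❓❓❓❓
⬛⬛⬛⬛⬛⬛⬛⬛⬛⬛⬛❓❓❓❓
⬛⬛⬛⬛⬛⬛⬛⬛⬛⬛⬛❓❓❓❓
⬛⬛⬛⬛⬛⬜⬜⬜⬜⬛⬛❓❓❓❓
⬛⬛⬛⬛⬛⬜⬜⬜⬜⬛⬛❓❓❓❓
⬛⬛⬛⬛⬛⬜⬜🔴⬜⬜⬜❓❓❓❓
⬛⬛⬛⬛❓⬜⬜⬜⬜⬛⬛❓❓❓❓
⬛⬛⬛⬛❓⬜⬜⬜⬜⬛⬛❓❓❓❓
⬛⬛⬛⬛❓❓❓❓❓❓❓❓❓❓❓
⬛⬛⬛⬛⬛⬛⬛⬛⬛⬛⬛⬛⬛⬛⬛
⬛⬛⬛⬛⬛⬛⬛⬛⬛⬛⬛⬛⬛⬛⬛
⬛⬛⬛⬛⬛⬛⬛⬛⬛⬛⬛⬛⬛⬛⬛
⬛⬛⬛⬛⬛⬛⬛⬛⬛⬛⬛⬛⬛⬛⬛

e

⬛⬛⬛❓❓❓❓❓❓❓❓❓❓❓❓
⬛⬛⬛❓❓❓❓❓❓❓❓❓❓❓❓
⬛⬛⬛❓❓❓❓❓❓❓❓❓❓❓❓
⬛⬛⬛⬛⬛⬛⬛⬛⬛⬛❓❓❓❓❓
⬛⬛⬛⬛⬛⬛⬛⬛⬛⬛❓❓❓❓❓
⬛⬛⬛⬛⬜⬜⬜⬜⬛⬛❓❓❓❓❓
⬛⬛⬛⬛⬜⬜⬜⬜⬛⬛❓❓❓❓❓
⬛⬛⬛⬛⬜⬜⬜🔴⬜⬜❓❓❓❓❓
⬛⬛⬛❓⬜⬜⬜⬜⬛⬛❓❓❓❓❓
⬛⬛⬛❓⬜⬜⬜⬜⬛⬛❓❓❓❓❓
⬛⬛⬛❓❓❓❓❓❓❓❓❓❓❓❓
⬛⬛⬛⬛⬛⬛⬛⬛⬛⬛⬛⬛⬛⬛⬛
⬛⬛⬛⬛⬛⬛⬛⬛⬛⬛⬛⬛⬛⬛⬛
⬛⬛⬛⬛⬛⬛⬛⬛⬛⬛⬛⬛⬛⬛⬛
⬛⬛⬛⬛⬛⬛⬛⬛⬛⬛⬛⬛⬛⬛⬛

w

⬛⬛⬛⬛❓❓❓❓❓❓❓❓❓❓❓
⬛⬛⬛⬛❓❓❓❓❓❓❓❓❓❓❓
⬛⬛⬛⬛❓❓❓❓❓❓❓❓❓❓❓
⬛⬛⬛⬛⬛⬛⬛⬛⬛⬛⬛❓❓❓❓
⬛⬛⬛⬛⬛⬛⬛⬛⬛⬛⬛❓❓❓❓
⬛⬛⬛⬛⬛⬜⬜⬜⬜⬛⬛❓❓❓❓
⬛⬛⬛⬛⬛⬜⬜⬜⬜⬛⬛❓❓❓❓
⬛⬛⬛⬛⬛⬜⬜🔴⬜⬜⬜❓❓❓❓
⬛⬛⬛⬛❓⬜⬜⬜⬜⬛⬛❓❓❓❓
⬛⬛⬛⬛❓⬜⬜⬜⬜⬛⬛❓❓❓❓
⬛⬛⬛⬛❓❓❓❓❓❓❓❓❓❓❓
⬛⬛⬛⬛⬛⬛⬛⬛⬛⬛⬛⬛⬛⬛⬛
⬛⬛⬛⬛⬛⬛⬛⬛⬛⬛⬛⬛⬛⬛⬛
⬛⬛⬛⬛⬛⬛⬛⬛⬛⬛⬛⬛⬛⬛⬛
⬛⬛⬛⬛⬛⬛⬛⬛⬛⬛⬛⬛⬛⬛⬛

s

⬛⬛⬛⬛❓❓❓❓❓❓❓❓❓❓❓
⬛⬛⬛⬛❓❓❓❓❓❓❓❓❓❓❓
⬛⬛⬛⬛⬛⬛⬛⬛⬛⬛⬛❓❓❓❓
⬛⬛⬛⬛⬛⬛⬛⬛⬛⬛⬛❓❓❓❓
⬛⬛⬛⬛⬛⬜⬜⬜⬜⬛⬛❓❓❓❓
⬛⬛⬛⬛⬛⬜⬜⬜⬜⬛⬛❓❓❓❓
⬛⬛⬛⬛⬛⬜⬜⬜⬜⬜⬜❓❓❓❓
⬛⬛⬛⬛❓⬜⬜🔴⬜⬛⬛❓❓❓❓
⬛⬛⬛⬛❓⬜⬜⬜⬜⬛⬛❓❓❓❓
⬛⬛⬛⬛❓⬛⬛⬛⬛⬛❓❓❓❓❓
⬛⬛⬛⬛⬛⬛⬛⬛⬛⬛⬛⬛⬛⬛⬛
⬛⬛⬛⬛⬛⬛⬛⬛⬛⬛⬛⬛⬛⬛⬛
⬛⬛⬛⬛⬛⬛⬛⬛⬛⬛⬛⬛⬛⬛⬛
⬛⬛⬛⬛⬛⬛⬛⬛⬛⬛⬛⬛⬛⬛⬛
⬛⬛⬛⬛⬛⬛⬛⬛⬛⬛⬛⬛⬛⬛⬛

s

⬛⬛⬛⬛❓❓❓❓❓❓❓❓❓❓❓
⬛⬛⬛⬛⬛⬛⬛⬛⬛⬛⬛❓❓❓❓
⬛⬛⬛⬛⬛⬛⬛⬛⬛⬛⬛❓❓❓❓
⬛⬛⬛⬛⬛⬜⬜⬜⬜⬛⬛❓❓❓❓
⬛⬛⬛⬛⬛⬜⬜⬜⬜⬛⬛❓❓❓❓
⬛⬛⬛⬛⬛⬜⬜⬜⬜⬜⬜❓❓❓❓
⬛⬛⬛⬛❓⬜⬜⬜⬜⬛⬛❓❓❓❓
⬛⬛⬛⬛❓⬜⬜🔴⬜⬛⬛❓❓❓❓
⬛⬛⬛⬛❓⬛⬛⬛⬛⬛❓❓❓❓❓
⬛⬛⬛⬛⬛⬛⬛⬛⬛⬛⬛⬛⬛⬛⬛
⬛⬛⬛⬛⬛⬛⬛⬛⬛⬛⬛⬛⬛⬛⬛
⬛⬛⬛⬛⬛⬛⬛⬛⬛⬛⬛⬛⬛⬛⬛
⬛⬛⬛⬛⬛⬛⬛⬛⬛⬛⬛⬛⬛⬛⬛
⬛⬛⬛⬛⬛⬛⬛⬛⬛⬛⬛⬛⬛⬛⬛
⬛⬛⬛⬛⬛⬛⬛⬛⬛⬛⬛⬛⬛⬛⬛

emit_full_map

⬛⬛⬛⬛⬛⬛⬛
⬛⬛⬛⬛⬛⬛⬛
⬛⬜⬜⬜⬜⬛⬛
⬛⬜⬜⬜⬜⬛⬛
⬛⬜⬜⬜⬜⬜⬜
❓⬜⬜⬜⬜⬛⬛
❓⬜⬜🔴⬜⬛⬛
❓⬛⬛⬛⬛⬛❓


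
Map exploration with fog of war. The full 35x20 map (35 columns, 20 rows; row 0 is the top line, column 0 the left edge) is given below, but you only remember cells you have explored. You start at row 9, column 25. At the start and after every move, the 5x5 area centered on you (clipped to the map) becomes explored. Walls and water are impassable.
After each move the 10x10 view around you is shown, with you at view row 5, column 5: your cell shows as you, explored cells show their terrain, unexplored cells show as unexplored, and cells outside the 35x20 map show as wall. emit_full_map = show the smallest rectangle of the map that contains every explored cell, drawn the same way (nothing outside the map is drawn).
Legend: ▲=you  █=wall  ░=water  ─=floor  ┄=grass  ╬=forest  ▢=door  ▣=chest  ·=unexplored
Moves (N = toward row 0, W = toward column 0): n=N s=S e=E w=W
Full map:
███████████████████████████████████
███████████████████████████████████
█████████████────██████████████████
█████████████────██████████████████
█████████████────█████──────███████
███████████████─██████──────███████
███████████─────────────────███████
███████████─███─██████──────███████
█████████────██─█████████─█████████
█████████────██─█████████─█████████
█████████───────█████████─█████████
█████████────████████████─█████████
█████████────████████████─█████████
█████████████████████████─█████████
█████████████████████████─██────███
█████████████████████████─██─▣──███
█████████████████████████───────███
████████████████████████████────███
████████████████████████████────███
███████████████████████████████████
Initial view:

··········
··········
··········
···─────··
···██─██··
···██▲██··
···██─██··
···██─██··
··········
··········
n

··········
··········
··········
···─────··
···─────··
···██▲██··
···██─██··
···██─██··
···██─██··
··········

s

··········
··········
···─────··
···─────··
···██─██··
···██▲██··
···██─██··
···██─██··
··········
··········

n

··········
··········
··········
···─────··
···─────··
···██▲██··
···██─██··
···██─██··
···██─██··
··········

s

··········
··········
···─────··
···─────··
···██─██··
···██▲██··
···██─██··
···██─██··
··········
··········
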